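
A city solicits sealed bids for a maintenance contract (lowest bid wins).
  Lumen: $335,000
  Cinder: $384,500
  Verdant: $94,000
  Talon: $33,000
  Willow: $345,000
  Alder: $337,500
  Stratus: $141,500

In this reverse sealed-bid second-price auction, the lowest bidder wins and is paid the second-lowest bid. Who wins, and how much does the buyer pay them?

Reverse sealed-bid second-price auction: the lowest bidder wins and is paid the second-lowest bid.
Bids ranked: 33,000 (Talon) < 94,000 (Verdant) < 141,500 (Stratus) < 335,000 (Lumen) < 337,500 (Alder) < 345,000 (Willow) < …
Talon is lowest; is paid the second-lowest bid, $94,000.

Talon is paid $94,000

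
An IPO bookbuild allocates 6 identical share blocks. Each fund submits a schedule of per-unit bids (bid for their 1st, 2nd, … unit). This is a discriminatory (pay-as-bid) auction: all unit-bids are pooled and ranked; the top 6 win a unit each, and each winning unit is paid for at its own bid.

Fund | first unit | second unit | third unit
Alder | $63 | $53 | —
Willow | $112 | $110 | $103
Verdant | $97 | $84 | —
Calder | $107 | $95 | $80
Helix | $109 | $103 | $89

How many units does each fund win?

Calder 1, Helix 2, Willow 3

All unit-bids, highest first — top 6: 112 (Willow-1), 110 (Willow-2), 109 (Helix-1), 107 (Calder-1), 103 (Willow-3), 103 (Helix-2)
Next rejected bid: $97 (not a price — pay-as-bid).
Allocation: Calder 1, Helix 2, Willow 3.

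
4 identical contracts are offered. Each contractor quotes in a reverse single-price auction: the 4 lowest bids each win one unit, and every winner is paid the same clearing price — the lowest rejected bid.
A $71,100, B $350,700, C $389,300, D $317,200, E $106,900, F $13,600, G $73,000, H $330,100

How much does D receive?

D is paid $0

Bids ranked low→high: 13,600 (F), 71,100 (A), 73,000 (G), 106,900 (E), 317,200 (D), 330,100 (H), …
Lowest 4: F, A, G, E.
Clearing price = lowest rejected bid = $317,200.
D does not win → is paid $0.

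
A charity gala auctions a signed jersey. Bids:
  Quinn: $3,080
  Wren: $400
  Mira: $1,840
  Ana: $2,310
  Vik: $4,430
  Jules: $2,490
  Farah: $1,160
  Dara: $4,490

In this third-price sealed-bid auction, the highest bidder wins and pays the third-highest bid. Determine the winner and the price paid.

Bids ranked: 4,490 (Dara) > 4,430 (Vik) > 3,080 (Quinn) > 2,490 (Jules) > 2,310 (Ana) > 1,840 (Mira) > …
Dara wins; payment is bid #3 in the ranking = $3,080.

Dara pays $3,080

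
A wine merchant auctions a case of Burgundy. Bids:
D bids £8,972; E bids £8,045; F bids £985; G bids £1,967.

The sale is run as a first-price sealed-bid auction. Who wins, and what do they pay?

D pays £8,972

Bids in order: 8,972 (D) > 8,045 (E) > 1,967 (G) > 985 (F)
D is highest → pays own bid, £8,972.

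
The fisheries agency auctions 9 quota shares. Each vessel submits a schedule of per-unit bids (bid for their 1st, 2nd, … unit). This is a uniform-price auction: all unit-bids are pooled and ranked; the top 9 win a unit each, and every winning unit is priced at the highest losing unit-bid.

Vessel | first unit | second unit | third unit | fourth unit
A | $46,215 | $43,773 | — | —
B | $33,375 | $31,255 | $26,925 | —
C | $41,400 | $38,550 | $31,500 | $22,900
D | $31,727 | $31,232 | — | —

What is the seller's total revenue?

Total revenue: $242,325

All unit-bids, highest first — top 9: 46,215 (A-1), 43,773 (A-2), 41,400 (C-1), 38,550 (C-2), 33,375 (B-1), 31,727 (D-1), 31,500 (C-3), 31,255 (B-2), 31,232 (D-2)
Highest rejected unit-bid = $26,925.
Allocation: A 2, B 2, C 3, D 2. Every unit priced at $26,925.
Revenue = 9 × 26,925 = $242,325.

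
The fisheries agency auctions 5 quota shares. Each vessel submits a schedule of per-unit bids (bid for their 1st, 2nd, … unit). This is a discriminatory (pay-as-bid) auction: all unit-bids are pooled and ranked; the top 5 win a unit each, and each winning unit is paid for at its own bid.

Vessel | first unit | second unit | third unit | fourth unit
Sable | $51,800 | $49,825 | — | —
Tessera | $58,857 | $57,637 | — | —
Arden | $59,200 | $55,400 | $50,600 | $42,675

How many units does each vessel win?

Arden 2, Sable 1, Tessera 2

Pooled unit-bids ranked (top 5): 59,200 (Arden-1), 58,857 (Tessera-1), 57,637 (Tessera-2), 55,400 (Arden-2), 51,800 (Sable-1)
Next rejected bid: $50,600 (not a price — pay-as-bid).
Allocation: Arden 2, Sable 1, Tessera 2.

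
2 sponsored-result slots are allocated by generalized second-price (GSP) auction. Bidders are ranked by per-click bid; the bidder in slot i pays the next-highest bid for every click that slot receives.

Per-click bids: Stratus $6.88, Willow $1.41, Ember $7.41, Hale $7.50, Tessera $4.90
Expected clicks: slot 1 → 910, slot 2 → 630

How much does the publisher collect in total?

Per-click bids in order: $7.50 (Hale) > $7.41 (Ember) > $6.88 (Stratus) > …
Slot 1: Hale pays $7.41 × 910 = $6743.10
Slot 2: Ember pays $6.88 × 630 = $4334.40
Total = $11077.50

Total revenue: $11077.50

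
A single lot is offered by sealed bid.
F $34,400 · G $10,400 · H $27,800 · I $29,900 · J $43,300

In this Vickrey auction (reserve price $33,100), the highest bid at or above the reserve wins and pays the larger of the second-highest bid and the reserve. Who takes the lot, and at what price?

Sorting bids: 43,300 (J) > 34,400 (F) > 29,900 (I) > 27,800 (H) > 10,400 (G)
Highest eligible bid: J at $43,300.
max(second-highest $34,400, reserve $33,100) = $34,400; the reserve does not bind.

J pays $34,400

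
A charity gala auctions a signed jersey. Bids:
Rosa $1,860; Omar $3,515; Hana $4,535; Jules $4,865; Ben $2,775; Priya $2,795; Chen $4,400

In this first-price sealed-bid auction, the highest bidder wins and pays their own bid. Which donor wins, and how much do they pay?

Bids ranked: 4,865 (Jules) > 4,535 (Hana) > 4,400 (Chen) > 3,515 (Omar) > 2,795 (Priya) > 2,775 (Ben) > …
Jules is highest → pays own bid, $4,865.

Jules pays $4,865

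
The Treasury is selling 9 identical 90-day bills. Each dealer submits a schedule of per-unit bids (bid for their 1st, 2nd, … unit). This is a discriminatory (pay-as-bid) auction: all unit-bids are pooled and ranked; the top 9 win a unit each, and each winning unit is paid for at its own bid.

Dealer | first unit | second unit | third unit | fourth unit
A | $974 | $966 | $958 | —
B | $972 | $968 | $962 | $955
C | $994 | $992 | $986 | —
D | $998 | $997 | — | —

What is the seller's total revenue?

Total revenue: $8,847

Pooled unit-bids ranked (top 9): 998 (D-1), 997 (D-2), 994 (C-1), 992 (C-2), 986 (C-3), 974 (A-1), 972 (B-1), 968 (B-2), 966 (A-2)
Next rejected bid: $962 (not a price — pay-as-bid).
Each winning unit pays its own bid.
Revenue = 998 + 997 + 994 + 992 + 986 + 974 + 972 + 968 + 966 = $8,847.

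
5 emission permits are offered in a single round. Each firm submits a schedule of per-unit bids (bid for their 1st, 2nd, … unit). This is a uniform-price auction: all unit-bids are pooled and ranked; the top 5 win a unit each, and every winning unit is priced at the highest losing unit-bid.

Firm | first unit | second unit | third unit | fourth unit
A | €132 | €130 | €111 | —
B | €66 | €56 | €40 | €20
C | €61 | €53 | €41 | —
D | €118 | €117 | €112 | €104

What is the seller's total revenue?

Total revenue: €555

Merging the schedules and taking the best 5: 132 (A-1), 130 (A-2), 118 (D-1), 117 (D-2), 112 (D-3)
Highest rejected unit-bid = €111.
Allocation: A 2, D 3. Every unit priced at €111.
Revenue = 5 × 111 = €555.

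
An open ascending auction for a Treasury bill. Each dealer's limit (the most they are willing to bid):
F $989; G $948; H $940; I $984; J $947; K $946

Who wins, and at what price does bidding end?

F wins at $984

Sorting limits: 989 (F) > 984 (I) > 948 (G) > 947 (J) > 946 (K) > 940 (H)
Once the price passes $984, only F is left; the hammer falls at I's limit of $984.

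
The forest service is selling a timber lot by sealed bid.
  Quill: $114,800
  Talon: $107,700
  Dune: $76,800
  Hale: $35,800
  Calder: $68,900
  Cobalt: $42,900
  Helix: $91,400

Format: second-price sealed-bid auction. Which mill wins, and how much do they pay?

Rule: the highest bidder wins and pays the second-highest bid.
Bids ranked: 114,800 (Quill) > 107,700 (Talon) > 91,400 (Helix) > 76,800 (Dune) > 68,900 (Calder) > 42,900 (Cobalt) > …
Second-price: Quill pays Talon's bid of $107,700.

Quill pays $107,700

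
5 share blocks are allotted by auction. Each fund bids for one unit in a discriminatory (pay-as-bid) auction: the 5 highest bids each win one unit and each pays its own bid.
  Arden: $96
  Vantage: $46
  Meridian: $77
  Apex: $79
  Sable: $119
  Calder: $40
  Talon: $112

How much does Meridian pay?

Meridian pays $77

Ordering the bids: 119 (Sable), 112 (Talon), 96 (Arden), 79 (Apex), 77 (Meridian), 46 (Vantage), 40 (Calder)
Top 5: Sable, Talon, Arden, Apex, Meridian.
Meridian wins → own bid $77.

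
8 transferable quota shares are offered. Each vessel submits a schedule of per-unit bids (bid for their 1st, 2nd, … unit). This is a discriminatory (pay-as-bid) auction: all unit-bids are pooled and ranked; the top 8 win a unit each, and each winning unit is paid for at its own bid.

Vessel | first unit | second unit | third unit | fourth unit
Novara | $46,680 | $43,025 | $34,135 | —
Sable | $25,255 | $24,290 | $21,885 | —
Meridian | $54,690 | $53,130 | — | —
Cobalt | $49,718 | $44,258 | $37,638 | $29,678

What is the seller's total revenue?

All unit-bids, highest first — top 8: 54,690 (Meridian-1), 53,130 (Meridian-2), 49,718 (Cobalt-1), 46,680 (Novara-1), 44,258 (Cobalt-2), 43,025 (Novara-2), 37,638 (Cobalt-3), 34,135 (Novara-3)
Next rejected bid: $29,678 (not a price — pay-as-bid).
Each winning unit pays its own bid.
Revenue = 54,690 + 53,130 + 49,718 + 46,680 + 44,258 + 43,025 + 37,638 + 34,135 = $363,274.

Total revenue: $363,274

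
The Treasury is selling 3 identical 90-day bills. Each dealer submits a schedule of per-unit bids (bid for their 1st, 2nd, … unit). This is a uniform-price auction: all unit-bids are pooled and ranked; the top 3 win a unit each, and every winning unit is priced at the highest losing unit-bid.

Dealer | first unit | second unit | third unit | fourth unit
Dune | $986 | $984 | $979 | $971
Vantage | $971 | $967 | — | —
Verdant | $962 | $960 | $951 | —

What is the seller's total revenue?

Total revenue: $2,913

Pooled unit-bids ranked (top 3): 986 (Dune-1), 984 (Dune-2), 979 (Dune-3)
Highest rejected unit-bid = $971.
Allocation: Dune 3. Every unit priced at $971.
Revenue = 3 × 971 = $2,913.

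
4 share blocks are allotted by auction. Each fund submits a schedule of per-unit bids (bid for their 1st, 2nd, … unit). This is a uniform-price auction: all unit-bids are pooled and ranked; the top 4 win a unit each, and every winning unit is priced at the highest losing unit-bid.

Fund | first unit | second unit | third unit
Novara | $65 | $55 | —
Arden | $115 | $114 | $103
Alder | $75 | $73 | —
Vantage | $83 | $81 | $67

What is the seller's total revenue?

All unit-bids, highest first — top 4: 115 (Arden-1), 114 (Arden-2), 103 (Arden-3), 83 (Vantage-1)
Highest rejected unit-bid = $81.
Allocation: Arden 3, Vantage 1. Every unit priced at $81.
Revenue = 4 × 81 = $324.

Total revenue: $324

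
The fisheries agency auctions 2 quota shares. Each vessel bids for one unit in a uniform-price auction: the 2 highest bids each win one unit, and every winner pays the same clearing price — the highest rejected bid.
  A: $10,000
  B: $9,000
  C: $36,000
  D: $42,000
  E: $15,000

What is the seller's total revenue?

Total revenue: $30,000

Sorting: 42,000 (D), 36,000 (C), 15,000 (E), 10,000 (A), …
Winners (2 units): D, C.
First losing bid is E's $15,000, which sets the uniform price.
Total revenue = 2 × $15,000 = $30,000.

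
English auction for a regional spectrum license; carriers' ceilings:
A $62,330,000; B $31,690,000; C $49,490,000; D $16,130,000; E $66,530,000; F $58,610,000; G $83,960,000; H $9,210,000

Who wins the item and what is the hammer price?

G wins at $66,530,000

Ascending (English) auction: the price rises until one bidder remains; the winner pays the price at which the last rival dropped out.
Limits ranked: 83,960,000 (G) > 66,530,000 (E) > 62,330,000 (A) > 58,610,000 (F) > 49,490,000 (C) > 31,690,000 (B) > …
E is the last rival to drop out, at $66,530,000; G remains and wins at that price.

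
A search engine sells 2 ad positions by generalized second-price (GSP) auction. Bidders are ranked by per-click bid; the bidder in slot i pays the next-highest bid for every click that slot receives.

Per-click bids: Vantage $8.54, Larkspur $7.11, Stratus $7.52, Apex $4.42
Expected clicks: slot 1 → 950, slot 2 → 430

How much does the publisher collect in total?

Ranked by bid: $8.54 (Vantage) > $7.52 (Stratus) > $7.11 (Larkspur) > …
Slot 1: Vantage pays $7.52 × 950 = $7144.00
Slot 2: Stratus pays $7.11 × 430 = $3057.30
Total = $10201.30

Total revenue: $10201.30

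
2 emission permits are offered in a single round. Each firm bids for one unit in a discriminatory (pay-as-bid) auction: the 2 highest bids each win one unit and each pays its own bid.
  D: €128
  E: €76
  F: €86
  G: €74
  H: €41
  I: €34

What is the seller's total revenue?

Bids ranked high→low: 128 (D), 86 (F), 76 (E), 74 (G), …
Winners (2 units): D, F.
Total revenue = 128 + 86 = €214.

Total revenue: €214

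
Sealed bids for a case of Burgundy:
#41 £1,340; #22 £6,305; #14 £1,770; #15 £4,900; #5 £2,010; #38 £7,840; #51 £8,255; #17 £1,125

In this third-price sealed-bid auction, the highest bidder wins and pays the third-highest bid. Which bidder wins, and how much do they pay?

#51 pays £6,305

Sorting bids: 8,255 (#51) > 7,840 (#38) > 6,305 (#22) > 4,900 (#15) > 2,010 (#5) > 1,770 (#14) > …
#51 is highest; pays the third-highest bid, £6,305.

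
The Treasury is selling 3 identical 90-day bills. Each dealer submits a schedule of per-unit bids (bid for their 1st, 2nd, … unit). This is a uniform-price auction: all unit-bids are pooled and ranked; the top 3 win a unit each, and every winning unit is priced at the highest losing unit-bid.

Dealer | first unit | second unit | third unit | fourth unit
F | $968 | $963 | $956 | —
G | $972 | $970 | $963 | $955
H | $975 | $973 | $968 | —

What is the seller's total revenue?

Merging the schedules and taking the best 3: 975 (H-1), 973 (H-2), 972 (G-1)
Highest rejected unit-bid = $970.
Allocation: G 1, H 2. Every unit priced at $970.
Revenue = 3 × 970 = $2,910.

Total revenue: $2,910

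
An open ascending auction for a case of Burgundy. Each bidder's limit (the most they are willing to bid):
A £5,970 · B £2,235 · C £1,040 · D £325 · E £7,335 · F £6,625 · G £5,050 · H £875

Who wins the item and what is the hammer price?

Sorting limits: 7,335 (E) > 6,625 (F) > 5,970 (A) > 5,050 (G) > 2,235 (B) > 1,040 (C) > …
Once the price passes £6,625, only E is left; the hammer falls at F's limit of £6,625.

E wins at £6,625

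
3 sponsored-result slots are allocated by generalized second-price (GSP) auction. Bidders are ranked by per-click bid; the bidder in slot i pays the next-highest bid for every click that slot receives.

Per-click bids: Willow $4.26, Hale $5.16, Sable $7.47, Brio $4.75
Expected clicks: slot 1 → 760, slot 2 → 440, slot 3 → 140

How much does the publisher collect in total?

Total revenue: $6608.00

Per-click bids in order: $7.47 (Sable) > $5.16 (Hale) > $4.75 (Brio) > $4.26 (Willow)
Slot 1: Sable pays $5.16 × 760 = $3921.60
Slot 2: Hale pays $4.75 × 440 = $2090.00
Slot 3: Brio pays $4.26 × 140 = $596.40
Total = $6608.00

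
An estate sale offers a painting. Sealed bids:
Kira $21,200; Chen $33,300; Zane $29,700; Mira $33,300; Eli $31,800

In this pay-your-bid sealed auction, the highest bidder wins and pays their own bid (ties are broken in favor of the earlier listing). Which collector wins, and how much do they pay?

Rule: the highest bidder wins and pays their own bid.
Bids ranked: 33,300 (Chen) > 33,300 (Mira) > 31,800 (Eli) > 29,700 (Zane) > 21,200 (Kira)
Chen and Mira tie at $33,300; tie-break gives it to Chen.
Chen has the highest bid and pays exactly that: $33,300.

Chen pays $33,300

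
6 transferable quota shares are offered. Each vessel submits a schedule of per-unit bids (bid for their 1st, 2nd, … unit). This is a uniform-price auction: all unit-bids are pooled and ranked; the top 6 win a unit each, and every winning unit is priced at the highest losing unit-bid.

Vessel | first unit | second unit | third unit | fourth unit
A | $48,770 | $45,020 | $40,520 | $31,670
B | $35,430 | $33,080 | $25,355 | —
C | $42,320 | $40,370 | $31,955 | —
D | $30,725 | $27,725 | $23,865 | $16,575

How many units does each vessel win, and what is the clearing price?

Merging the schedules and taking the best 6: 48,770 (A-1), 45,020 (A-2), 42,320 (C-1), 40,520 (A-3), 40,370 (C-2), 35,430 (B-1)
First bid not allocated: $33,080.
Allocation: A 3, B 1, C 2.

A 3, B 1, C 2; clearing price $33,080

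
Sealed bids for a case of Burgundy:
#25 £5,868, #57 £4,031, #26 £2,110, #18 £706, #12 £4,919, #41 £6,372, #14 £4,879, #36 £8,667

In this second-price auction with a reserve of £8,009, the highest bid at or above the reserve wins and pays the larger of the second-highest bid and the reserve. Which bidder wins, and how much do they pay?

Bids in order: 8,667 (#36) > 6,372 (#41) > 5,868 (#25) > 4,919 (#12) > 4,879 (#14) > 4,031 (#57) > …
Highest eligible bid: #36 at £8,667.
Second-highest bid £6,372 is below the reserve £8,009, so the reserve binds → payment £8,009.

#36 pays £8,009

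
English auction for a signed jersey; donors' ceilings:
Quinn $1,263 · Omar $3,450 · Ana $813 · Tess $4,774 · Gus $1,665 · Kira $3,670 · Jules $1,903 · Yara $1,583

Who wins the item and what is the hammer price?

Tess wins at $3,670

Sorting limits: 4,774 (Tess) > 3,670 (Kira) > 3,450 (Omar) > 1,903 (Jules) > 1,665 (Gus) > 1,583 (Yara) > …
Once the price passes $3,670, only Tess is left; the hammer falls at Kira's limit of $3,670.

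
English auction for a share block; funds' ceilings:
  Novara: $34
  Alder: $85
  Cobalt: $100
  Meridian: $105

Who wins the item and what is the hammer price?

Limits in order: 105 (Meridian) > 100 (Cobalt) > 85 (Alder) > 34 (Novara)
Cobalt is the last rival to drop out, at $100; Meridian remains and wins at that price.

Meridian wins at $100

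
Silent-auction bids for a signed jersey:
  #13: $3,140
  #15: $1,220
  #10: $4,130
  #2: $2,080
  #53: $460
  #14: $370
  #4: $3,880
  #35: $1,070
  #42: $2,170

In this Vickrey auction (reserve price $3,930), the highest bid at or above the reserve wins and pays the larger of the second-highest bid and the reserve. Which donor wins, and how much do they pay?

Bids ranked: 4,130 (#10) > 3,880 (#4) > 3,140 (#13) > 2,170 (#42) > 2,080 (#2) > 1,220 (#15) > …
Highest eligible bid: #10 at $4,130.
max(second-highest $3,880, reserve $3,930) = $3,930.

#10 pays $3,930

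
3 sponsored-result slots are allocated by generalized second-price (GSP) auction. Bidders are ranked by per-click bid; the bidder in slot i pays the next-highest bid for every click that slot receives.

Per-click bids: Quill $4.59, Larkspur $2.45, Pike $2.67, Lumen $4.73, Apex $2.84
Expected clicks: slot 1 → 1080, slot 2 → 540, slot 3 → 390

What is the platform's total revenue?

Sorting advertisers: $4.73 (Lumen) > $4.59 (Quill) > $2.84 (Apex) > $2.67 (Pike) > …
Slot 1: Lumen pays $4.59 × 1080 = $4957.20
Slot 2: Quill pays $2.84 × 540 = $1533.60
Slot 3: Apex pays $2.67 × 390 = $1041.30
Total = $7532.10

Total revenue: $7532.10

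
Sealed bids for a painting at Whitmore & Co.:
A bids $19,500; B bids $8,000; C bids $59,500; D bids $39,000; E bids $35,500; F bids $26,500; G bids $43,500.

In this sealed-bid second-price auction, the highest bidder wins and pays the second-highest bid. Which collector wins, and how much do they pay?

Rule: the highest bidder wins and pays the second-highest bid.
Bids ranked: 59,500 (C) > 43,500 (G) > 39,000 (D) > 35,500 (E) > 26,500 (F) > 19,500 (A) > …
C is highest; pays the second-highest bid, $43,500.

C pays $43,500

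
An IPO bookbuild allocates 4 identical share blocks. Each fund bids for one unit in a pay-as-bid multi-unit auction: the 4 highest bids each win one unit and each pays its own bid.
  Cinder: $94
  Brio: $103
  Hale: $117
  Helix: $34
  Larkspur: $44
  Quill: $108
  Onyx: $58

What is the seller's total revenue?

Sorting: 117 (Hale), 108 (Quill), 103 (Brio), 94 (Cinder), 58 (Onyx), 44 (Larkspur), …
Top 4: Hale, Quill, Brio, Cinder.
Total revenue = 117 + 108 + 103 + 94 = $422.

Total revenue: $422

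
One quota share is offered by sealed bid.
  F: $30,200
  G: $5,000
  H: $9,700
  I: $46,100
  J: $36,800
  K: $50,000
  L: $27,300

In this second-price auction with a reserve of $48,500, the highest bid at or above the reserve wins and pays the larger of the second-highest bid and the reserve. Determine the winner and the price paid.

K pays $48,500

Rule: the highest bid at or above the reserve wins and pays the larger of the second-highest bid and the reserve.
Bids in order: 50,000 (K) > 46,100 (I) > 36,800 (J) > 30,200 (F) > 27,300 (L) > 9,700 (H) > …
K has the top bid at or above the reserve ($50,000).
Second-highest bid $46,100 is below the reserve $48,500, so the reserve binds → payment $48,500.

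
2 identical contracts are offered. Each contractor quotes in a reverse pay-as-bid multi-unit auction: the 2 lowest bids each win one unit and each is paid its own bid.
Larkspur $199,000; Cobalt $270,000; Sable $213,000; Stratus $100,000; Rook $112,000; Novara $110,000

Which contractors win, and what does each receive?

Sorting: 100,000 (Stratus), 110,000 (Novara), 112,000 (Rook), 199,000 (Larkspur), …
Lowest 2: Stratus, Novara.
Each winner is paid its own bid: Stratus $100,000, Novara $110,000.

Stratus $100,000, Novara $110,000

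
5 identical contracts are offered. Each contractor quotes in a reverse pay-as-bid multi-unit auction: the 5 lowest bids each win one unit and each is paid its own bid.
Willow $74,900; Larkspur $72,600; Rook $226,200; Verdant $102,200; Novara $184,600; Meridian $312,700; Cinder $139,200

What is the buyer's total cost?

Total cost: $573,500

Sorting: 72,600 (Larkspur), 74,900 (Willow), 102,200 (Verdant), 139,200 (Cinder), 184,600 (Novara), 226,200 (Rook), 312,700 (Meridian)
The 5 lowest are Larkspur, Willow, Verdant, Cinder, Novara.
Total cost = 72,600 + 74,900 + 102,200 + 139,200 + 184,600 = $573,500.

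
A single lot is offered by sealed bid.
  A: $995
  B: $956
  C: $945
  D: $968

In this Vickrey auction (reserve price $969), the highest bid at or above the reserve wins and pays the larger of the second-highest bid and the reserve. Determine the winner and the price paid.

A pays $969

Rule: the highest bid at or above the reserve wins and pays the larger of the second-highest bid and the reserve.
Bids in order: 995 (A) > 968 (D) > 956 (B) > 945 (C)
Highest eligible bid: A at $995.
Second-highest bid $968 is below the reserve $969, so the reserve binds → payment $969.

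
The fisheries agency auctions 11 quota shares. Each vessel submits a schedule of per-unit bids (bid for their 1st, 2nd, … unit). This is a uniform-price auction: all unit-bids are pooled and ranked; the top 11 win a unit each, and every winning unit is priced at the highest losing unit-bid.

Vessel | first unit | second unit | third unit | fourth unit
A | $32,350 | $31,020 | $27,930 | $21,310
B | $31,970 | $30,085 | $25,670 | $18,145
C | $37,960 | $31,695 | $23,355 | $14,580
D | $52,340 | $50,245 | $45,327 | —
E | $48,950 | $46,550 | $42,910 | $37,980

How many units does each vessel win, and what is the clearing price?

A 1, B 1, C 2, D 3, E 4; clearing price $31,020

Merging the schedules and taking the best 11: 52,340 (D-1), 50,245 (D-2), 48,950 (E-1), 46,550 (E-2), 45,327 (D-3), 42,910 (E-3), 37,980 (E-4), 37,960 (C-1), 32,350 (A-1), 31,970 (B-1), 31,695 (C-2)
The (k+1)-th unit-bid is $31,020.
Allocation: A 1, B 1, C 2, D 3, E 4.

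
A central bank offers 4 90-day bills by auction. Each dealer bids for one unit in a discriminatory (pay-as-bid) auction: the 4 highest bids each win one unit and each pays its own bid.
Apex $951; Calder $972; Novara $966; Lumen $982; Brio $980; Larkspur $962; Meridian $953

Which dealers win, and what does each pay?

Bids ranked high→low: 982 (Lumen), 980 (Brio), 972 (Calder), 966 (Novara), 962 (Larkspur), 953 (Meridian), …
The 4 highest are Lumen, Brio, Calder, Novara.
Each winner pays its own bid: Lumen $982, Brio $980, Calder $972, Novara $966.

Lumen $982, Brio $980, Calder $972, Novara $966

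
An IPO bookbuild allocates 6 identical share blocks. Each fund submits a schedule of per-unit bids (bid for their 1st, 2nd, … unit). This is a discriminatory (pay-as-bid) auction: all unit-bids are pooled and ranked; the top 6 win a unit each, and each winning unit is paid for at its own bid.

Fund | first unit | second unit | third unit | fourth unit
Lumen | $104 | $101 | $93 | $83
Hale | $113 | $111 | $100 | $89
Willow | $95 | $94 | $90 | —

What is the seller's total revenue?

Total revenue: $624

Merging the schedules and taking the best 6: 113 (Hale-1), 111 (Hale-2), 104 (Lumen-1), 101 (Lumen-2), 100 (Hale-3), 95 (Willow-1)
Next rejected bid: $94 (not a price — pay-as-bid).
Each winning unit pays its own bid.
Revenue = 113 + 111 + 104 + 101 + 100 + 95 = $624.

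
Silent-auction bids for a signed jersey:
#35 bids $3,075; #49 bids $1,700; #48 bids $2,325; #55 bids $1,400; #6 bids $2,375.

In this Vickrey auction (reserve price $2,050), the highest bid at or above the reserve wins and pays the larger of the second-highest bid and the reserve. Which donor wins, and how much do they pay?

Rule: the highest bid at or above the reserve wins and pays the larger of the second-highest bid and the reserve.
Bids ranked: 3,075 (#35) > 2,375 (#6) > 2,325 (#48) > 1,700 (#49) > 1,400 (#55)
Highest eligible bid: #35 at $3,075.
max(second-highest $2,375, reserve $2,050) = $2,375; the reserve does not bind.

#35 pays $2,375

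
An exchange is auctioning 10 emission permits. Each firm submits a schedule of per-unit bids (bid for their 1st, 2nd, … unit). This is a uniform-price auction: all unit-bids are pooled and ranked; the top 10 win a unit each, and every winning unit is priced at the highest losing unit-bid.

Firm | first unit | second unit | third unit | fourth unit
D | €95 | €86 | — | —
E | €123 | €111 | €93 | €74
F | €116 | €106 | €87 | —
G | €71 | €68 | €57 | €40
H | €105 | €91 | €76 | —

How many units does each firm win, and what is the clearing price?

Merging the schedules and taking the best 10: 123 (E-1), 116 (F-1), 111 (E-2), 106 (F-2), 105 (H-1), 95 (D-1), 93 (E-3), 91 (H-2), 87 (F-3), 86 (D-2)
First bid not allocated: €76.
Allocation: D 2, E 3, F 3, H 2.

D 2, E 3, F 3, H 2; clearing price €76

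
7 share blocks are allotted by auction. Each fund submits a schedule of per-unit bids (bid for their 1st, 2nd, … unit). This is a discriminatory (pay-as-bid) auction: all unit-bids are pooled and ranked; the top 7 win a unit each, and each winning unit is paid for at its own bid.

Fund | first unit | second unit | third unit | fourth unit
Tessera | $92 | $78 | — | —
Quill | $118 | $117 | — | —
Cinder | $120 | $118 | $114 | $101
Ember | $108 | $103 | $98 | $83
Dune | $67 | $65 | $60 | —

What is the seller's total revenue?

All unit-bids, highest first — top 7: 120 (Cinder-1), 118 (Quill-1), 118 (Cinder-2), 117 (Quill-2), 114 (Cinder-3), 108 (Ember-1), 103 (Ember-2)
Next rejected bid: $101 (not a price — pay-as-bid).
Each winning unit pays its own bid.
Revenue = 120 + 118 + 118 + 117 + 114 + 108 + 103 = $798.

Total revenue: $798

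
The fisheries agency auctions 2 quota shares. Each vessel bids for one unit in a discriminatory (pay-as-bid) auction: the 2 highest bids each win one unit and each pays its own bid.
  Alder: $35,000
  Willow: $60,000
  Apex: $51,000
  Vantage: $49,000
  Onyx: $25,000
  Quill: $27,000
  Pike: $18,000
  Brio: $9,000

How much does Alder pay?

Sorting: 60,000 (Willow), 51,000 (Apex), 49,000 (Vantage), 35,000 (Alder), …
Winners (2 units): Willow, Apex.
Alder does not win → $0.

Alder pays $0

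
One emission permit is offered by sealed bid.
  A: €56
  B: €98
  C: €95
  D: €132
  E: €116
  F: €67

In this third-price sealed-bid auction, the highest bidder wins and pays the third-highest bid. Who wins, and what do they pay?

Bids ranked: 132 (D) > 116 (E) > 98 (B) > 95 (C) > 67 (F) > 56 (A)
D wins; payment is bid #3 in the ranking = €98.

D pays €98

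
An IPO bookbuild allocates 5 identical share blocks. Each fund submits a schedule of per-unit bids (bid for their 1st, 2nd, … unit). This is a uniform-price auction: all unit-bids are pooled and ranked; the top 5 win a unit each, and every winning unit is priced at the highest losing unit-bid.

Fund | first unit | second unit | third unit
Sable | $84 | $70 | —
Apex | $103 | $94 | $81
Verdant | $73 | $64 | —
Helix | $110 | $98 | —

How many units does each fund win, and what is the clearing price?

Merging the schedules and taking the best 5: 110 (Helix-1), 103 (Apex-1), 98 (Helix-2), 94 (Apex-2), 84 (Sable-1)
First bid not allocated: $81.
Allocation: Apex 2, Helix 2, Sable 1.

Apex 2, Helix 2, Sable 1; clearing price $81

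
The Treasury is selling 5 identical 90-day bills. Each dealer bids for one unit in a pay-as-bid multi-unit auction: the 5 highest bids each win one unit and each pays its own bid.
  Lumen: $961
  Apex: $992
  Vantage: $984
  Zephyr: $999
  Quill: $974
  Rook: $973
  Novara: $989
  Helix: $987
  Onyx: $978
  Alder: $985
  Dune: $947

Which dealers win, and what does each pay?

Zephyr $999, Apex $992, Novara $989, Helix $987, Alder $985

Bids ranked high→low: 999 (Zephyr), 992 (Apex), 989 (Novara), 987 (Helix), 985 (Alder), 984 (Vantage), 978 (Onyx), …
The 5 highest are Zephyr, Apex, Novara, Helix, Alder.
Each winner pays its own bid: Zephyr $999, Apex $992, Novara $989, Helix $987, Alder $985.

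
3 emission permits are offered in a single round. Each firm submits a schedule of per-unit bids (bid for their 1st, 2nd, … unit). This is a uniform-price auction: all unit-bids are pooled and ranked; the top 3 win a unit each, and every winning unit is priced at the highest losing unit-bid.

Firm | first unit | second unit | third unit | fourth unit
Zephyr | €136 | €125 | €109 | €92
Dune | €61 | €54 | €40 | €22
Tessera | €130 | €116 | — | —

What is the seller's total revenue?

Total revenue: €348

Merging the schedules and taking the best 3: 136 (Zephyr-1), 130 (Tessera-1), 125 (Zephyr-2)
First bid not allocated: €116.
Allocation: Tessera 1, Zephyr 2. Every unit priced at €116.
Revenue = 3 × 116 = €348.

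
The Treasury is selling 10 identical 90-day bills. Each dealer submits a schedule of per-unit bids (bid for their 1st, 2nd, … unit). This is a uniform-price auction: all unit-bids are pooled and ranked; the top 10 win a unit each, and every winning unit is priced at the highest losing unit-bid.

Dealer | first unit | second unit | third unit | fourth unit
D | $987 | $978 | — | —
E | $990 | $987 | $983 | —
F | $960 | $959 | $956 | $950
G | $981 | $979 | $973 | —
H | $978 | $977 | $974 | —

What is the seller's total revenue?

Total revenue: $9,730

All unit-bids, highest first — top 10: 990 (E-1), 987 (D-1), 987 (E-2), 983 (E-3), 981 (G-1), 979 (G-2), 978 (D-2), 978 (H-1), 977 (H-2), 974 (H-3)
Highest rejected unit-bid = $973.
Allocation: D 2, E 3, G 2, H 3. Every unit priced at $973.
Revenue = 10 × 973 = $9,730.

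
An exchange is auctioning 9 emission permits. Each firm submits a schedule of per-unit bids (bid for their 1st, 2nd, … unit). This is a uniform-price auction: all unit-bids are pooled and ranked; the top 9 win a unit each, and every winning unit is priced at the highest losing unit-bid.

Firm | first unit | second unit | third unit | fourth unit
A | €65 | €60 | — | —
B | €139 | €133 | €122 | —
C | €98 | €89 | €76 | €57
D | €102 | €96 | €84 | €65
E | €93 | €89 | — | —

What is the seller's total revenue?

Merging the schedules and taking the best 9: 139 (B-1), 133 (B-2), 122 (B-3), 102 (D-1), 98 (C-1), 96 (D-2), 93 (E-1), 89 (C-2), 89 (E-2)
Highest rejected unit-bid = €84.
Allocation: B 3, C 2, D 2, E 2. Every unit priced at €84.
Revenue = 9 × 84 = €756.

Total revenue: €756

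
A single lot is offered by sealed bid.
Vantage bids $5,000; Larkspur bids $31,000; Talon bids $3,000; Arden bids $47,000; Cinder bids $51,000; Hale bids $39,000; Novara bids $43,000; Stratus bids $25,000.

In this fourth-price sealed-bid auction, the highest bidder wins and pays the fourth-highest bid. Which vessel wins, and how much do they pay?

Fourth-price sealed-bid auction: the highest bidder wins and pays the fourth-highest bid.
Bids ranked: 51,000 (Cinder) > 47,000 (Arden) > 43,000 (Novara) > 39,000 (Hale) > 31,000 (Larkspur) > 25,000 (Stratus) > …
Cinder wins; payment is bid #4 in the ranking = $39,000.

Cinder pays $39,000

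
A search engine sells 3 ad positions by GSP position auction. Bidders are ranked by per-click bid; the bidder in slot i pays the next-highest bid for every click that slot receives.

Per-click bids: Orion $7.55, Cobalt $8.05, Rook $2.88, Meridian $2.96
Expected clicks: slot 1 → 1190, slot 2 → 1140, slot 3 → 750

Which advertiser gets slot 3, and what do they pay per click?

Sorting advertisers: $8.05 (Cobalt) > $7.55 (Orion) > $2.96 (Meridian) > $2.88 (Rook)
Slot 3 goes to the third-ranked bidder, Meridian, who pays the next bid down: $2.88/click.

Meridian; $2.88 per click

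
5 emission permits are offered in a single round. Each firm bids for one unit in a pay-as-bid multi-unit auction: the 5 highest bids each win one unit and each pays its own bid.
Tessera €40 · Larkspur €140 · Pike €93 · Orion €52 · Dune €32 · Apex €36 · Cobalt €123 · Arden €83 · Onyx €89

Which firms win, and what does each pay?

Larkspur €140, Cobalt €123, Pike €93, Onyx €89, Arden €83

Ordering the bids: 140 (Larkspur), 123 (Cobalt), 93 (Pike), 89 (Onyx), 83 (Arden), 52 (Orion), 40 (Tessera), …
Winners (5 units): Larkspur, Cobalt, Pike, Onyx, Arden.
Each winner pays its own bid: Larkspur €140, Cobalt €123, Pike €93, Onyx €89, Arden €83.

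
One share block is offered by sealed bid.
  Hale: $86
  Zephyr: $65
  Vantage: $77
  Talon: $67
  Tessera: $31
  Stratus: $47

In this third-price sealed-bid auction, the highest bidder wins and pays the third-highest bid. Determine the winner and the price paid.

Sorting bids: 86 (Hale) > 77 (Vantage) > 67 (Talon) > 65 (Zephyr) > 47 (Stratus) > 31 (Tessera)
Hale wins; payment is bid #3 in the ranking = $67.

Hale pays $67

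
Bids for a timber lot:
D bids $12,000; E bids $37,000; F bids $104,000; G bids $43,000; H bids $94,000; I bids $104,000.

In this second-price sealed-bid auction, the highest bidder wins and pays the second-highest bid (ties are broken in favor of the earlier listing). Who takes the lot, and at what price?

Bids in order: 104,000 (F) > 104,000 (I) > 94,000 (H) > 43,000 (G) > 37,000 (E) > 12,000 (D)
F and I tie at $104,000; tie-break gives it to F.
F is highest; pays the second-highest bid, $104,000.

F pays $104,000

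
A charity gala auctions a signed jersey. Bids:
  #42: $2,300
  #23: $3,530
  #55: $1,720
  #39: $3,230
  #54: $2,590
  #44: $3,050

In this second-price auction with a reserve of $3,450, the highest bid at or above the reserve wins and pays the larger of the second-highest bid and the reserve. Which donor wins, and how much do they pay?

Bids in order: 3,530 (#23) > 3,230 (#39) > 3,050 (#44) > 2,590 (#54) > 2,300 (#42) > 1,720 (#55)
Highest eligible bid: #23 at $3,530.
Second-highest bid $3,230 is below the reserve $3,450, so the reserve binds → payment $3,450.

#23 pays $3,450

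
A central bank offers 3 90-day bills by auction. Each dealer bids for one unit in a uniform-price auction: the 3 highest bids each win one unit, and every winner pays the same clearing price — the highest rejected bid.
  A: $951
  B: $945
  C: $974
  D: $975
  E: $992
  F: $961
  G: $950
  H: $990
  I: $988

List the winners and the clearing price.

E, H, I; each pays $975

Sorting: 992 (E), 990 (H), 988 (I), 975 (D), 974 (C), …
The 3 highest are E, H, I.
First losing bid is D's $975, which sets the uniform price.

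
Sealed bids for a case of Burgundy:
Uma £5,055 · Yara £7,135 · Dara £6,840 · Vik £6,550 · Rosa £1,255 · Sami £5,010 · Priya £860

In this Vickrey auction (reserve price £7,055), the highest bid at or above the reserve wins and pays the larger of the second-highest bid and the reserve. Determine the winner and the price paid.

Yara pays £7,055

Rule: the highest bid at or above the reserve wins and pays the larger of the second-highest bid and the reserve.
Sorting bids: 7,135 (Yara) > 6,840 (Dara) > 6,550 (Vik) > 5,055 (Uma) > 5,010 (Sami) > 1,255 (Rosa) > …
Highest eligible bid: Yara at £7,135.
Second-highest bid £6,840 is below the reserve £7,055, so the reserve binds → payment £7,055.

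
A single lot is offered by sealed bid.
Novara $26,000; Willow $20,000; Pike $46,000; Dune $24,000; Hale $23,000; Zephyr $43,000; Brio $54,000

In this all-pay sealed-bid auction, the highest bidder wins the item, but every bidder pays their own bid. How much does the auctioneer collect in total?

Rule: the highest bidder wins the item, but every bidder pays their own bid.
Sorting bids: 54,000 (Brio) > 46,000 (Pike) > 43,000 (Zephyr) > 26,000 (Novara) > 24,000 (Dune) > 23,000 (Hale) > …
Brio wins with the top bid; all bids are sunk regardless.
Every bidder forfeits their bid regardless of winning.
Revenue = 26,000 + 20,000 + 46,000 + 24,000 + 23,000 + 43,000 + 54,000 = $236,000.

Total revenue: $236,000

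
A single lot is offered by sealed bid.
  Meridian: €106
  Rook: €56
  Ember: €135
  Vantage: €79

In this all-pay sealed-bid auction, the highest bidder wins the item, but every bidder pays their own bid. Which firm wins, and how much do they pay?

Ember pays €135

Rule: the highest bidder wins the item, but every bidder pays their own bid.
Sorting bids: 135 (Ember) > 106 (Meridian) > 79 (Vantage) > 56 (Rook)
Ember is highest and takes the item; every bidder forfeits their bid.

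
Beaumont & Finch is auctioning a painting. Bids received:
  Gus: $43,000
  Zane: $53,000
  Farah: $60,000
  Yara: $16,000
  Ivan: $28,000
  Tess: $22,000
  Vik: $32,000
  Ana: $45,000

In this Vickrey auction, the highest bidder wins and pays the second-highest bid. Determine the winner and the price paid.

Farah pays $53,000

Rule: the highest bidder wins and pays the second-highest bid.
Bids ranked: 60,000 (Farah) > 53,000 (Zane) > 45,000 (Ana) > 43,000 (Gus) > 32,000 (Vik) > 28,000 (Ivan) > …
Second-price: Farah pays Zane's bid of $53,000.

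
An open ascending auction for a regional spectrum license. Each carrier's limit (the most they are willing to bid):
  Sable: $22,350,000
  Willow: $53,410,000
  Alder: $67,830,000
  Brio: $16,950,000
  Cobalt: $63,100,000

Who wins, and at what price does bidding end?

Alder wins at $63,100,000

Sorting limits: 67,830,000 (Alder) > 63,100,000 (Cobalt) > 53,410,000 (Willow) > 22,350,000 (Sable) > 16,950,000 (Brio)
Once the price passes $63,100,000, only Alder is left; the hammer falls at Cobalt's limit of $63,100,000.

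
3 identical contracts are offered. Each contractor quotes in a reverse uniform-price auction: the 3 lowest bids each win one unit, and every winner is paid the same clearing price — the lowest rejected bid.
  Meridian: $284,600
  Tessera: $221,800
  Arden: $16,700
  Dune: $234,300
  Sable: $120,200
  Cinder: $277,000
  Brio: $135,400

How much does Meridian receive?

Meridian is paid $0

Sorting: 16,700 (Arden), 120,200 (Sable), 135,400 (Brio), 221,800 (Tessera), 234,300 (Dune), …
The 3 lowest are Arden, Sable, Brio.
Lowest unsuccessful bid: $221,800 → clearing price.
Meridian does not win → is paid $0.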